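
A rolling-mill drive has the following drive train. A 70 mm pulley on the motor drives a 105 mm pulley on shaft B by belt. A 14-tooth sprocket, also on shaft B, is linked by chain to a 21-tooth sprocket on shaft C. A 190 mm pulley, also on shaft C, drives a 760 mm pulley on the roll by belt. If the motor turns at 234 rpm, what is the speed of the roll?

26 rpm

Belt: ratio = 105/70 = 1.5, so shaft B turns at 234 / 1.5 = 156 rpm.
Chain: ratio = 21/14 = 1.5, so shaft C turns at 156 / 1.5 = 104 rpm.
Belt: ratio = 760/190 = 4, so the roll turns at 104 / 4 = 26 rpm.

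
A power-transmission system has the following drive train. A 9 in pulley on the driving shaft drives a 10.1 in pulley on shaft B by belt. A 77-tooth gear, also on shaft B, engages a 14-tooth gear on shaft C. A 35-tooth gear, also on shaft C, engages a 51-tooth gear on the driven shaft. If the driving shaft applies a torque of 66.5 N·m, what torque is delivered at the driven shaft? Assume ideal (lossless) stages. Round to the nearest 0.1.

After the belt (10.1/9): 66.5 × 1.1222 = 74.628 N·m
After the gear mesh (14/77): 74.628 × 0.18182 = 13.569 N·m
After the gear mesh (51/35): 13.569 × 1.4571 = 19.772 N·m

19.8 N·m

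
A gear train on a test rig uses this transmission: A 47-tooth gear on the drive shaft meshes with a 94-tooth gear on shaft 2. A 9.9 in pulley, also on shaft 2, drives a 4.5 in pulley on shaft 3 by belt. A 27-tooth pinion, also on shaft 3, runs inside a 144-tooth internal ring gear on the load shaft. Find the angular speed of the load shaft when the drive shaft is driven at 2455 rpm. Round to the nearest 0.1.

506.3 rpm

Gear mesh: ratio = 94/47 = 2, so shaft 2 turns at 2455 / 2 = 1227.5 rpm.
Belt: ratio = 4.5/9.9 = 0.45455, so shaft 3 turns at 1227.5 / 0.45455 = 2700.5 rpm.
Internal gear: ratio = 144/27 = 5.3333, so the load shaft turns at 2700.5 / 5.3333 = 506.34 rpm.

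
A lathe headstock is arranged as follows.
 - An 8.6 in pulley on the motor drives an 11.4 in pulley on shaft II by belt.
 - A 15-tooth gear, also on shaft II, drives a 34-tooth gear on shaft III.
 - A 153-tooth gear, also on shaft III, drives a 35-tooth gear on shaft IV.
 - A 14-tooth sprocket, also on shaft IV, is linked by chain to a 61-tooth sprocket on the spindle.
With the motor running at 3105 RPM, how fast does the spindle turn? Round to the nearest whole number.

belt 11.4/8.6 = 1.3256 → 3105/1.3256 = 2342.4 RPM
gear mesh 34/15 = 2.2667 → 2342.4/2.2667 = 1033.4 RPM
gear mesh 35/153 = 0.22876 → 1033.4/0.22876 = 4517.4 RPM
chain 61/14 = 4.3571 → 4517.4/4.3571 = 1036.8 RPM

1037 RPM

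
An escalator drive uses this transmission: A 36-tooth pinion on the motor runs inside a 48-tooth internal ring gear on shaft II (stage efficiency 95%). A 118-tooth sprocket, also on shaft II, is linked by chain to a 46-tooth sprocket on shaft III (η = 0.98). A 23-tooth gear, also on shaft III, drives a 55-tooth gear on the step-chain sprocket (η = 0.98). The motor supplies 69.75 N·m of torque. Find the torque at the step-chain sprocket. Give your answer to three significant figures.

79.1 N·m

internal gear 48/36 = 1.3333 → τ = 69.75·1.3333·0.95 = 88.35 N·m
chain 46/118 = 0.38983 → τ = 88.35·0.38983·0.98 = 33.753 N·m
gear mesh 55/23 = 2.3913 → τ = 33.753·2.3913·0.98 = 79.099 N·m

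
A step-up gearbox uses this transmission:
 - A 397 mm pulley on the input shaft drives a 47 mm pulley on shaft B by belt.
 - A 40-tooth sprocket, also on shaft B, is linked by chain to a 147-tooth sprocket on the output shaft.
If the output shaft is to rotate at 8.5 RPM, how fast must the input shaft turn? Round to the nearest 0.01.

3.70 RPM

Overall ratio R = 0.11839 × 3.675 = 0.43508.
Required input speed = output speed × R = 8.5 × 0.43508 = 3.6981 RPM.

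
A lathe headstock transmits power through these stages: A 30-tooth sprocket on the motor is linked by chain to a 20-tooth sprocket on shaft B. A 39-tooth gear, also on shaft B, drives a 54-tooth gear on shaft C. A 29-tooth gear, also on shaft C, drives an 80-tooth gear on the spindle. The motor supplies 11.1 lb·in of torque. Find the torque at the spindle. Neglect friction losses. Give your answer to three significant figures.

chain 20/30 = 0.66667 → τ = 11.1·0.66667 = 7.4 lb·in
gear mesh 54/39 = 1.3846 → τ = 7.4·1.3846 = 10.246 lb·in
gear mesh 80/29 = 2.7586 → τ = 10.246·2.7586 = 28.265 lb·in

28.3 lb·in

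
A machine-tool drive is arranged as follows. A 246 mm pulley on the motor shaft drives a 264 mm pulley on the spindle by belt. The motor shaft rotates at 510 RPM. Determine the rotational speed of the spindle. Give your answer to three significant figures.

475 RPM

the motor shaft → the spindle (belt, 264/246): 510 ÷ 1.0732 = 475.23 RPM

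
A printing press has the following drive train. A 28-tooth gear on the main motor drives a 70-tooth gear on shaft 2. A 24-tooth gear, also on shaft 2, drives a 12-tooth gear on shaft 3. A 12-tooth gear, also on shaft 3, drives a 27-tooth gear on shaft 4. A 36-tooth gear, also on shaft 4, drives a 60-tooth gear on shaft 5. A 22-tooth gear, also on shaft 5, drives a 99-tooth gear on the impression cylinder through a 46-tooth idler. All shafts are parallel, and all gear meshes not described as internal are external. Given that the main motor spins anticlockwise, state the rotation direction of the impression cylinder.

the main motor → shaft 2: external mesh, 1 reversal → CW.
shaft 2 → shaft 3: external mesh, 1 reversal → CCW.
shaft 3 → shaft 4: external mesh, 1 reversal → CW.
shaft 4 → shaft 5: external mesh, 1 reversal → CCW.
shaft 5 → the impression cylinder: driver → idler → driven is 2 external meshes, 2 reversals → CCW.
6 reversals in total — an even number — so the impression cylinder turns the same way as the main motor.

anticlockwise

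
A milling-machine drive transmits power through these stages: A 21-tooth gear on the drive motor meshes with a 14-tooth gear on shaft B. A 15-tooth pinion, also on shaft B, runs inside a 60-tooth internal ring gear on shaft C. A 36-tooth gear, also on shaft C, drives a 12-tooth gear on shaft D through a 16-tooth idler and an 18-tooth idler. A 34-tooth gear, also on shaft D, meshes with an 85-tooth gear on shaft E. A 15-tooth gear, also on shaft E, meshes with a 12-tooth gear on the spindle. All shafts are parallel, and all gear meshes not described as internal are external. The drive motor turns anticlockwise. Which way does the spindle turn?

anticlockwise

the drive motor → shaft B: external mesh, 1 reversal → CW.
shaft B → shaft C: internal mesh, same direction → CW.
shaft C → shaft D: driver → idler → idler → driven is 3 external meshes, 3 reversals → CCW.
shaft D → shaft E: external mesh, 1 reversal → CW.
shaft E → the spindle: external mesh, 1 reversal → CCW.
6 reversals in total — an even number — so the spindle turns the same way as the drive motor.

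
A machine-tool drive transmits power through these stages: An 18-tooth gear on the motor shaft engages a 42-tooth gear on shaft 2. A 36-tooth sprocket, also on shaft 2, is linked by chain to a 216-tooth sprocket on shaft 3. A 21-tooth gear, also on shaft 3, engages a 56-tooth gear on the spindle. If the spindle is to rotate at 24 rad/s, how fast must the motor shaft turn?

896 rad/s

Overall ratio R = 2.3333 × 6 × 2.6667 = 37.333.
Required input speed = output speed × R = 24 × 37.333 = 896 rad/s.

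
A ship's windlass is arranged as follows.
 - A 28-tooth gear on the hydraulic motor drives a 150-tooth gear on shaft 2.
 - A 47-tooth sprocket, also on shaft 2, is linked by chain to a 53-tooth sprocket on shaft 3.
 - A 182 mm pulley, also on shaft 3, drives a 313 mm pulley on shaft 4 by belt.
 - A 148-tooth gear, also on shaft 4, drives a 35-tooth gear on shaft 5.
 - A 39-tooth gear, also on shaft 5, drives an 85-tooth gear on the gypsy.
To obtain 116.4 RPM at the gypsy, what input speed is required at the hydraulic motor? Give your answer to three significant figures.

623 RPM

Overall ratio R = 5.3571 × 1.1277 × 1.7198 × 0.23649 × 2.1795 = 5.3548.
Required input speed = output speed × R = 116.4 × 5.3548 = 623.3 RPM.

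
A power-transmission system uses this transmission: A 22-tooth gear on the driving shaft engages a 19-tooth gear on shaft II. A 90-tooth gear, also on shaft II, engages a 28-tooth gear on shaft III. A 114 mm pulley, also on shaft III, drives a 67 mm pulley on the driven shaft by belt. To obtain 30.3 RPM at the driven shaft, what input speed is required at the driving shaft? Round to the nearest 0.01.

Overall ratio R = 0.86364 × 0.31111 × 0.58772 = 0.15791.
Required input speed = output speed × R = 30.3 × 0.15791 = 4.7847 RPM.

4.78 RPM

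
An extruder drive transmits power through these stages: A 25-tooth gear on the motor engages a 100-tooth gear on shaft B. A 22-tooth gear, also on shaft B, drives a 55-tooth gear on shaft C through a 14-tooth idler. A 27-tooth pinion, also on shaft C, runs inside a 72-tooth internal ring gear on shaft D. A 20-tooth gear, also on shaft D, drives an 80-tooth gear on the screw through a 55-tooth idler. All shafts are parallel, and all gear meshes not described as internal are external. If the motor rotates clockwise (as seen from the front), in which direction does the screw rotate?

counterclockwise

the motor → shaft B: external mesh, 1 reversal → CCW.
shaft B → shaft C: driver → idler → driven is 2 external meshes, 2 reversals → CCW.
shaft C → shaft D: internal mesh, same direction → CCW.
shaft D → the screw: driver → idler → driven is 2 external meshes, 2 reversals → CCW.
5 reversals in total — an odd number — so the screw turns opposite to the motor.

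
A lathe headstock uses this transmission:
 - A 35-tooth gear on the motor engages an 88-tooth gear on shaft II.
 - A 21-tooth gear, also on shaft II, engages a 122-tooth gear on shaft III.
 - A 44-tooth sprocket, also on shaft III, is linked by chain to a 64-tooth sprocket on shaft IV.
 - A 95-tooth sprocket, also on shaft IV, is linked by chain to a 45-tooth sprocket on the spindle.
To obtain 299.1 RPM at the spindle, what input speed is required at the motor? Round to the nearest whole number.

Overall ratio R = 2.5143 × 5.8095 × 1.4545 × 0.47368 = 10.064.
Required input speed = output speed × R = 299.1 × 10.064 = 3010.1 RPM.

3010 RPM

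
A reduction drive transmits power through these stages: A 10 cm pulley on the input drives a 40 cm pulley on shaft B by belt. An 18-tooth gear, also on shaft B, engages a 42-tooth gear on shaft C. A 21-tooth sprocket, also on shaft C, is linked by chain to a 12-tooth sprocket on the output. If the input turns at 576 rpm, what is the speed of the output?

108 rpm

the input → shaft B (belt, 40/10): 576 ÷ 4 = 144 rpm
shaft B → shaft C (gear mesh, 42/18): 144 ÷ 2.3333 = 61.714 rpm
shaft C → the output (chain, 12/21): 61.714 ÷ 0.57143 = 108 rpm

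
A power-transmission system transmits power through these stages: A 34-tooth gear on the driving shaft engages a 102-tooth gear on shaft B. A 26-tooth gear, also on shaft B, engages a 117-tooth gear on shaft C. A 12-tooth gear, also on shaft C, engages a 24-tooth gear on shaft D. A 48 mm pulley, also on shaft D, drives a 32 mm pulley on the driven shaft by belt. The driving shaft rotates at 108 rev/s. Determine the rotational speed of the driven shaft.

Gear mesh: ratio = 102/34 = 3, so shaft B turns at 108 / 3 = 36 rev/s.
Gear mesh: ratio = 117/26 = 4.5, so shaft C turns at 36 / 4.5 = 8 rev/s.
Gear mesh: ratio = 24/12 = 2, so shaft D turns at 8 / 2 = 4 rev/s.
Belt: ratio = 32/48 = 0.66667, so the driven shaft turns at 4 / 0.66667 = 6 rev/s.

6 rev/s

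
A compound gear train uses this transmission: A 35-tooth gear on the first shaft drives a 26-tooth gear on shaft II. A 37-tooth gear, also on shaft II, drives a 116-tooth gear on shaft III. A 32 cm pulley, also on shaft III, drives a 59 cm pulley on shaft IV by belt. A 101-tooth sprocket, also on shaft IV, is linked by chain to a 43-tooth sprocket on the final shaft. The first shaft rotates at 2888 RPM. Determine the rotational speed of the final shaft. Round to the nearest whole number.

1580 RPM

Gear mesh: ratio = 26/35 = 0.74286, so shaft II turns at 2888 / 0.74286 = 3887.7 RPM.
Gear mesh: ratio = 116/37 = 3.1351, so shaft III turns at 3887.7 / 3.1351 = 1240 RPM.
Belt: ratio = 59/32 = 1.8438, so shaft IV turns at 1240 / 1.8438 = 672.56 RPM.
Chain: ratio = 43/101 = 0.42574, so the final shaft turns at 672.56 / 0.42574 = 1579.7 RPM.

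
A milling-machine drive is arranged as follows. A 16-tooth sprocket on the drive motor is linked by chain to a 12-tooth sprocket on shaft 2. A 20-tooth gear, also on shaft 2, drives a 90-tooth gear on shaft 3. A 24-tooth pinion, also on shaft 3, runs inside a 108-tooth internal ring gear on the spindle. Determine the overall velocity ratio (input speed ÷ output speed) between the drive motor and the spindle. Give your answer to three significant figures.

Each stage contributes driven/driver: chain 12/16 = 0.75, gear mesh 90/20 = 4.5, internal gear 108/24 = 4.5.
Overall: 0.75 × 4.5 × 4.5 = 15.188.

15.2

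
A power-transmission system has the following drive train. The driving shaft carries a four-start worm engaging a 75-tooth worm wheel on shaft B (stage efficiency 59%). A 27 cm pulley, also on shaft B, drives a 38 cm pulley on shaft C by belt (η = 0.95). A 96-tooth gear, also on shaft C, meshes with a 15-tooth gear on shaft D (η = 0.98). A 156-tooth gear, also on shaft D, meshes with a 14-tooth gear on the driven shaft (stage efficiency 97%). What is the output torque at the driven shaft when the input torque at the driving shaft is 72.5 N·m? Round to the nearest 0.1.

After the worm (75/4): 72.5 × 18.75 × 0.59 = 802.03 N·m
After the belt (38/27): 802.03 × 1.4074 × 0.95 = 1072.3 N·m
After the gear mesh (15/96): 1072.3 × 0.15625 × 0.98 = 164.2 N·m
After the gear mesh (14/156): 164.2 × 0.089744 × 0.97 = 14.294 N·m

14.3 N·m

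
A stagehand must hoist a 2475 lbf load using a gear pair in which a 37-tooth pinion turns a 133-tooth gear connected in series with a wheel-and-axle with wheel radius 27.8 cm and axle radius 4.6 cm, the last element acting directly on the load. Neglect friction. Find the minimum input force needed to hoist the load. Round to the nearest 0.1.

Gear pair MA = 133/37 = 3.5946.
Wheel-and-axle MA = R/r = 27.8/4.6 = 6.0435.
Combined ideal MA = 3.5946 × 6.0435 = 21.724.
Effort = load / MA = 2475 / 21.724 = 113.93 lbf.

113.9 lbf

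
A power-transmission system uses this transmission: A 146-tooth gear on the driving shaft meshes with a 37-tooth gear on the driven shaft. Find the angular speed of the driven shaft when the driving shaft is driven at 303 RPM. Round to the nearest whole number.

gear mesh 37/146 = 0.25342 → 303/0.25342 = 1195.6 RPM

1196 RPM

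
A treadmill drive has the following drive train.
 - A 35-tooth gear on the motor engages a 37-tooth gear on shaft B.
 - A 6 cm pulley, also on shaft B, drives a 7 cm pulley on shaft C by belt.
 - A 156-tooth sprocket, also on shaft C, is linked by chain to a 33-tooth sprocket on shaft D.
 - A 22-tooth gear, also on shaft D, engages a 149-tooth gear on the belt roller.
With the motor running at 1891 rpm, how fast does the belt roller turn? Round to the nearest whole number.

1070 rpm

Gear mesh: ratio = 37/35 = 1.0571, so shaft B turns at 1891 / 1.0571 = 1788.8 rpm.
Belt: ratio = 7/6 = 1.1667, so shaft C turns at 1788.8 / 1.1667 = 1533.2 rpm.
Chain: ratio = 33/156 = 0.21154, so shaft D turns at 1533.2 / 0.21154 = 7248.1 rpm.
Gear mesh: ratio = 149/22 = 6.7727, so the belt roller turns at 7248.1 / 6.7727 = 1070.2 rpm.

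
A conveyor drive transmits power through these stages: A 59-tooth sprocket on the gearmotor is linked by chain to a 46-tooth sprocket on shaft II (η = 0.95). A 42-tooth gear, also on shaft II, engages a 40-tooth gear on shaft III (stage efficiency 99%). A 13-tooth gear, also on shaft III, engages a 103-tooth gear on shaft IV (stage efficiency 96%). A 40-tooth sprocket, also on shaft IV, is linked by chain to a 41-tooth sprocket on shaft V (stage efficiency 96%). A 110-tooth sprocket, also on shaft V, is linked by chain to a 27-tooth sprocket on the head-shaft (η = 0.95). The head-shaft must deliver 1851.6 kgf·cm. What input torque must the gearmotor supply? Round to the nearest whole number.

Overall ratio R = 0.77966 × 0.95238 × 7.9231 × 1.025 × 0.24545 = 1.4801; overall efficiency η = 0.95 × 0.99 × 0.96 × 0.96 × 0.95 = 0.8234.
Input torque = output torque / (R × η) = 1851.6 / (1.4801 × 0.8234) = 1519.2 kgf·cm.

1519 kgf·cm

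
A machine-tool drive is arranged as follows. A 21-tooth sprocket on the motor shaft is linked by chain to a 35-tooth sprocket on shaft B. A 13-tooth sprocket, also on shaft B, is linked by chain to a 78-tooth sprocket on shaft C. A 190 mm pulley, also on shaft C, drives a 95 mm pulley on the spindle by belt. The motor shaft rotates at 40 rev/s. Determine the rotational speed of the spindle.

8 rev/s

Chain: ratio = 35/21 = 1.6667, so shaft B turns at 40 / 1.6667 = 24 rev/s.
Chain: ratio = 78/13 = 6, so shaft C turns at 24 / 6 = 4 rev/s.
Belt: ratio = 95/190 = 0.5, so the spindle turns at 4 / 0.5 = 8 rev/s.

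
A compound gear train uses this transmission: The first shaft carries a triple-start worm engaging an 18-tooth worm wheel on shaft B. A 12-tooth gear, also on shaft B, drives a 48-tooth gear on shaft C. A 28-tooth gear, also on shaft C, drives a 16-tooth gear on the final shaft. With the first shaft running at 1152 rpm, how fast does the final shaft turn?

84 rpm

the first shaft → shaft B (worm, 18/3): 1152 ÷ 6 = 192 rpm
shaft B → shaft C (gear mesh, 48/12): 192 ÷ 4 = 48 rpm
shaft C → the final shaft (gear mesh, 16/28): 48 ÷ 0.57143 = 84 rpm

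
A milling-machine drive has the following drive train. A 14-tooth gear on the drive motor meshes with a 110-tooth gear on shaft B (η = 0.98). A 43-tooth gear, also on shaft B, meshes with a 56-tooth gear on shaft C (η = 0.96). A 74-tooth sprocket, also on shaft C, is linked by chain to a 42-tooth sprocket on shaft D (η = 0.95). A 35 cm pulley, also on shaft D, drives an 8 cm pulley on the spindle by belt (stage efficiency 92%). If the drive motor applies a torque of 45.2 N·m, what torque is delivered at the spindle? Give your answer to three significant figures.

After the gear mesh (110/14): 45.2 × 7.8571 × 0.98 = 348.04 N·m
After the gear mesh (56/43): 348.04 × 1.3023 × 0.96 = 435.13 N·m
After the chain (42/74): 435.13 × 0.56757 × 0.95 = 234.62 N·m
After the belt (8/35): 234.62 × 0.22857 × 0.92 = 49.337 N·m

49.3 N·m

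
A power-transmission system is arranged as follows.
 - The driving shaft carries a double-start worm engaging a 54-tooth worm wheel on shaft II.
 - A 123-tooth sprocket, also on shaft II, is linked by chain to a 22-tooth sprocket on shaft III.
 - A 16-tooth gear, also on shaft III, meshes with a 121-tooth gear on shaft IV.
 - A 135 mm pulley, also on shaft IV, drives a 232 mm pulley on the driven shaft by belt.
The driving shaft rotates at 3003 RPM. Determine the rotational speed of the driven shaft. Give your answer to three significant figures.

the driving shaft → shaft II (worm, 54/2): 3003 ÷ 27 = 111.22 RPM
shaft II → shaft III (chain, 22/123): 111.22 ÷ 0.17886 = 621.83 RPM
shaft III → shaft IV (gear mesh, 121/16): 621.83 ÷ 7.5625 = 82.226 RPM
shaft IV → the driven shaft (belt, 232/135): 82.226 ÷ 1.7185 = 47.847 RPM

47.8 RPM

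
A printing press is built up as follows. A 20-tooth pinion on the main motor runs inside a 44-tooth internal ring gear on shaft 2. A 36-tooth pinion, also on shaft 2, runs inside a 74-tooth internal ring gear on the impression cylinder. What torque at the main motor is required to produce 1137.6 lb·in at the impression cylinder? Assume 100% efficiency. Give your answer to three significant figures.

252 lb·in

Overall ratio R = 2.2 × 2.0556 = 4.5222.
Input torque = output torque / R = 1137.6 / 4.5222 = 251.56 lb·in.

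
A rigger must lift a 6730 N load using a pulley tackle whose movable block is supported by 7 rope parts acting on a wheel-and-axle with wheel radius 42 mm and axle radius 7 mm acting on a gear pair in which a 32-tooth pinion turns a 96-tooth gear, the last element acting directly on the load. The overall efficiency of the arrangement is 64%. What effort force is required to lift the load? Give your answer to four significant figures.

Block-and-tackle MA = number of supporting rope parts = 7.
Wheel-and-axle MA = R/r = 42/7 = 6.
Gear pair MA = 96/32 = 3.
Combined ideal MA = 7 × 6 × 3 = 126.
Actual MA = 126 × 0.64 = 80.64.
Effort = load / actual MA = 6730 / 80.64 = 83.457 N.

83.46 N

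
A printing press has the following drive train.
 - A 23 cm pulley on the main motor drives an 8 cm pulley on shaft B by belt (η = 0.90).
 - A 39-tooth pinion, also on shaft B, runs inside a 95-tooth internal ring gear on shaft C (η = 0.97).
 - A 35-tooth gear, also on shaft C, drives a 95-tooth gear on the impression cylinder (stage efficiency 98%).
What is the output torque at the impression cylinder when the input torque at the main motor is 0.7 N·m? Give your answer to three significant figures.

1.38 N·m

After the belt (8/23): 0.7 × 0.34783 × 0.90 = 0.21913 N·m
After the internal gear (95/39): 0.21913 × 2.4359 × 0.97 = 0.51777 N·m
After the gear mesh (95/35): 0.51777 × 2.7143 × 0.98 = 1.3773 N·m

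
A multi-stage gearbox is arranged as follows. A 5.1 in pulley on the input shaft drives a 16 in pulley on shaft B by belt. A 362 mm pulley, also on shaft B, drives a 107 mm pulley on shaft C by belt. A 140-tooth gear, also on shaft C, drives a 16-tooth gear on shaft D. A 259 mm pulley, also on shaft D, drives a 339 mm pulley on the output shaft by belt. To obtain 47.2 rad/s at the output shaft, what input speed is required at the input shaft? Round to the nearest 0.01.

6.55 rad/s

Overall ratio R = 3.1373 × 0.29558 × 0.11429 × 1.3089 = 0.13871.
Required input speed = output speed × R = 47.2 × 0.13871 = 6.5472 rad/s.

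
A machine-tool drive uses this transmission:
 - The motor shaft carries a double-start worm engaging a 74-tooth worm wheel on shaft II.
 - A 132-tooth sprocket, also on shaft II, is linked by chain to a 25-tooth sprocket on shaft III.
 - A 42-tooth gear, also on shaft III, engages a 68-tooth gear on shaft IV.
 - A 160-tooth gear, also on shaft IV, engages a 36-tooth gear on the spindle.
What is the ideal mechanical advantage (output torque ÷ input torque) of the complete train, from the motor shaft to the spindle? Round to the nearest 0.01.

2.55

Each stage contributes driven/driver: worm 74/2 = 37, chain 25/132 = 0.18939, gear mesh 68/42 = 1.619, gear mesh 36/160 = 0.225.
Overall: 37 × 0.18939 × 1.619 × 0.225 = 2.5528.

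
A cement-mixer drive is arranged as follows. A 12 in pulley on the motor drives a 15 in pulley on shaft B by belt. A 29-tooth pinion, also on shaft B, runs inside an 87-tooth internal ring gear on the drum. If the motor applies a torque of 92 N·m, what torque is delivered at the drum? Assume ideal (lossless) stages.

345 N·m

After the belt (15/12): 92 × 1.25 = 115 N·m
After the internal gear (87/29): 115 × 3 = 345 N·m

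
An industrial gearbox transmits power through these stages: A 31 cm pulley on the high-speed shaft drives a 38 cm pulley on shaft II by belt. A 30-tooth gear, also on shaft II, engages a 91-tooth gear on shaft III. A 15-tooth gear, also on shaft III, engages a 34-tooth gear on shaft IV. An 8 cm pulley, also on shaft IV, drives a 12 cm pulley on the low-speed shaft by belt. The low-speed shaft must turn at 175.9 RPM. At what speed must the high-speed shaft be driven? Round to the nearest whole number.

2224 RPM

Overall ratio R = 1.2258 × 3.0333 × 2.2667 × 1.5 = 12.642.
Required input speed = output speed × R = 175.9 × 12.642 = 2223.8 RPM.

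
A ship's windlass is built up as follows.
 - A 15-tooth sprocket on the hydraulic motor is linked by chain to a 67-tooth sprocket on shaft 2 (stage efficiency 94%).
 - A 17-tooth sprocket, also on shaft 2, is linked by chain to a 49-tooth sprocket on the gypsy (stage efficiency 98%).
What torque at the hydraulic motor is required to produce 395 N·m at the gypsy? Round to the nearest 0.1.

Overall ratio R = 4.4667 × 2.8824 = 12.875; overall efficiency η = 0.94 × 0.98 = 0.9212.
Input torque = output torque / (R × η) = 395 / (12.875 × 0.9212) = 33.305 N·m.

33.3 N·m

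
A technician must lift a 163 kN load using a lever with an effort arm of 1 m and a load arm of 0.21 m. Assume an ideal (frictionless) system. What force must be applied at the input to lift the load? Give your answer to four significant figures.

34.23 kN

Lever MA = effort arm / load arm = 1/0.21 = 4.7619.
Effort = load / MA = 163 / 4.7619 = 34.23 kN.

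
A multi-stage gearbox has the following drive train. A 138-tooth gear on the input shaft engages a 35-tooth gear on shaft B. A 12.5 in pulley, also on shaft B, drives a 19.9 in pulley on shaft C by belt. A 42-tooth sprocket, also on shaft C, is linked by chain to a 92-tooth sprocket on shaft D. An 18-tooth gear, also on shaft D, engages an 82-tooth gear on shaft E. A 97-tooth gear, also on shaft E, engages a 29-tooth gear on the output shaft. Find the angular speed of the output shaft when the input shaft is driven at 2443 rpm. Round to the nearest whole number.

gear mesh 35/138 = 0.25362 → 2443/0.25362 = 9632.4 rpm
belt 19.9/12.5 = 1.592 → 9632.4/1.592 = 6050.5 rpm
chain 92/42 = 2.1905 → 6050.5/2.1905 = 2762.2 rpm
gear mesh 82/18 = 4.5556 → 2762.2/4.5556 = 606.33 rpm
gear mesh 29/97 = 0.29897 → 606.33/0.29897 = 2028.1 rpm

2028 rpm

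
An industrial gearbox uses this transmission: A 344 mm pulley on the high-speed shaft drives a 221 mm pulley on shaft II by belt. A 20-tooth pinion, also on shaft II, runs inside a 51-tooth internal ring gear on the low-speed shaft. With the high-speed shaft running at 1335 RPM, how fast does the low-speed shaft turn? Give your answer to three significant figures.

815 RPM

Belt: ratio = 221/344 = 0.64244, so shaft II turns at 1335 / 0.64244 = 2078 RPM.
Internal gear: ratio = 51/20 = 2.55, so the low-speed shaft turns at 2078 / 2.55 = 814.91 RPM.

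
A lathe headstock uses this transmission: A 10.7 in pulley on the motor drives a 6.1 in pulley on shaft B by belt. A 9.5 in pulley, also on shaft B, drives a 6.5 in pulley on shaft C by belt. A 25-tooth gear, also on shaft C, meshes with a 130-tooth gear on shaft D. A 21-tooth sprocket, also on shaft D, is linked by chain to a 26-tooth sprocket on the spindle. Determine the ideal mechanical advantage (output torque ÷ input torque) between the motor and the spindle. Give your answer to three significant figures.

Each stage contributes driven/driver: belt 6.1/10.7 = 0.57009, belt 6.5/9.5 = 0.68421, gear mesh 130/25 = 5.2, chain 26/21 = 1.2381.
Overall: 0.57009 × 0.68421 × 5.2 × 1.2381 = 2.5113.

2.51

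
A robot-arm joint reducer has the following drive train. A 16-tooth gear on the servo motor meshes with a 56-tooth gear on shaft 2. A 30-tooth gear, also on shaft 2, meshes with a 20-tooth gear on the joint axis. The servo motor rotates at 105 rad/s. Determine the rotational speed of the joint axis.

gear mesh 56/16 = 3.5 → 105/3.5 = 30 rad/s
gear mesh 20/30 = 0.66667 → 30/0.66667 = 45 rad/s

45 rad/s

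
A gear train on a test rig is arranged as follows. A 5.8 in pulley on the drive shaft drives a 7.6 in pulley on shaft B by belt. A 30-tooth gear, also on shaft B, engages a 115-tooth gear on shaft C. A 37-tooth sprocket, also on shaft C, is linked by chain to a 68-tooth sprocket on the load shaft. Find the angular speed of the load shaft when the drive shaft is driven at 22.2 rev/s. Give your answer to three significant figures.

2.40 rev/s

the drive shaft → shaft B (belt, 7.6/5.8): 22.2 ÷ 1.3103 = 16.942 rev/s
shaft B → shaft C (gear mesh, 115/30): 16.942 ÷ 3.8333 = 4.4197 rev/s
shaft C → the load shaft (chain, 68/37): 4.4197 ÷ 1.8378 = 2.4048 rev/s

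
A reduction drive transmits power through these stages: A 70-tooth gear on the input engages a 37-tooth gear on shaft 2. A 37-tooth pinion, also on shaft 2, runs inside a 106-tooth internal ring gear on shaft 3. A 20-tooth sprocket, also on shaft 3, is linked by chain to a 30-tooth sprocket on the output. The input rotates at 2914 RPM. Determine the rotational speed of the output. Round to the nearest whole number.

1283 RPM

the input → shaft 2 (gear mesh, 37/70): 2914 ÷ 0.52857 = 5513 RPM
shaft 2 → shaft 3 (internal gear, 106/37): 5513 ÷ 2.8649 = 1924.3 RPM
shaft 3 → the output (chain, 30/20): 1924.3 ÷ 1.5 = 1282.9 RPM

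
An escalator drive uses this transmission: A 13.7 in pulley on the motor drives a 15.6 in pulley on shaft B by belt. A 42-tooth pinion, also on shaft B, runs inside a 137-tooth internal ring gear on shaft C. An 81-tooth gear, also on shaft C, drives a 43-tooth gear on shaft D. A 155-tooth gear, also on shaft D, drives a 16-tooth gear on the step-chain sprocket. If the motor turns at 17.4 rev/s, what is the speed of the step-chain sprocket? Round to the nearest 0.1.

Belt: ratio = 15.6/13.7 = 1.1387, so shaft B turns at 17.4 / 1.1387 = 15.281 rev/s.
Internal gear: ratio = 137/42 = 3.2619, so shaft C turns at 15.281 / 3.2619 = 4.6846 rev/s.
Gear mesh: ratio = 43/81 = 0.53086, so shaft D turns at 4.6846 / 0.53086 = 8.8245 rev/s.
Gear mesh: ratio = 16/155 = 0.10323, so the step-chain sprocket turns at 8.8245 / 0.10323 = 85.487 rev/s.

85.5 rev/s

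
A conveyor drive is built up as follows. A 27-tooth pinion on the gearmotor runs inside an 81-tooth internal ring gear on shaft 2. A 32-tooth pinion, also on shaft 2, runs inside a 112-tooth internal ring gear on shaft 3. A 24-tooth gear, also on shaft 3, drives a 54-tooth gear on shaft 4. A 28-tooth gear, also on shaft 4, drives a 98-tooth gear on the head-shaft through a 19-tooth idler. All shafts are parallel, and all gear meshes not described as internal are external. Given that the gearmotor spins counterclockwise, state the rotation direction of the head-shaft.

the gearmotor → shaft 2: internal mesh, same direction → CCW.
shaft 2 → shaft 3: internal mesh, same direction → CCW.
shaft 3 → shaft 4: external mesh, 1 reversal → CW.
shaft 4 → the head-shaft: driver → idler → driven is 2 external meshes, 2 reversals → CW.
3 reversals in total — an odd number — so the head-shaft turns opposite to the gearmotor.

clockwise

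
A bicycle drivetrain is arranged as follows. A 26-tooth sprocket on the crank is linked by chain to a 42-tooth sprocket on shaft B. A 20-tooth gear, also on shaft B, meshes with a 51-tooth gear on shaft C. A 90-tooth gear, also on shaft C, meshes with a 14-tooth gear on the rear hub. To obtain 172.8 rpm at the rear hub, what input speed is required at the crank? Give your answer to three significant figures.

111 rpm

Overall ratio R = 1.6154 × 2.55 × 0.15556 = 0.64077.
Required input speed = output speed × R = 172.8 × 0.64077 = 110.72 rpm.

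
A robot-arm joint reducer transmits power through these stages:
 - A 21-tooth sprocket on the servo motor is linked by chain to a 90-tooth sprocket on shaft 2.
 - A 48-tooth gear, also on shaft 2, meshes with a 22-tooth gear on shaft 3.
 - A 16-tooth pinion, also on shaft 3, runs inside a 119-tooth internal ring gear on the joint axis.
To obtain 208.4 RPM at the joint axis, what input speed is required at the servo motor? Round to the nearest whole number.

Overall ratio R = 4.2857 × 0.45833 × 7.4375 = 14.609.
Required input speed = output speed × R = 208.4 × 14.609 = 3044.6 RPM.

3045 RPM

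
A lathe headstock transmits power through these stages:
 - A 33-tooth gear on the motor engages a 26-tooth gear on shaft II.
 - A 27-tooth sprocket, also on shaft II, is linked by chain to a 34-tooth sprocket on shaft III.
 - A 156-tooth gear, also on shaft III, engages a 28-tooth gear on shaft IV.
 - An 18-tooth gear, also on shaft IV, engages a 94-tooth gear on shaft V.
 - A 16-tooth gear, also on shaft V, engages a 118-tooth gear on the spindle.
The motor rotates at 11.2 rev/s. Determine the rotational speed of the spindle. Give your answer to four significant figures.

the motor → shaft II (gear mesh, 26/33): 11.2 ÷ 0.78788 = 14.215 rev/s
shaft II → shaft III (chain, 34/27): 14.215 ÷ 1.2593 = 11.289 rev/s
shaft III → shaft IV (gear mesh, 28/156): 11.289 ÷ 0.17949 = 62.894 rev/s
shaft IV → shaft V (gear mesh, 94/18): 62.894 ÷ 5.2222 = 12.044 rev/s
shaft V → the spindle (gear mesh, 118/16): 12.044 ÷ 7.375 = 1.633 rev/s

1.633 rev/s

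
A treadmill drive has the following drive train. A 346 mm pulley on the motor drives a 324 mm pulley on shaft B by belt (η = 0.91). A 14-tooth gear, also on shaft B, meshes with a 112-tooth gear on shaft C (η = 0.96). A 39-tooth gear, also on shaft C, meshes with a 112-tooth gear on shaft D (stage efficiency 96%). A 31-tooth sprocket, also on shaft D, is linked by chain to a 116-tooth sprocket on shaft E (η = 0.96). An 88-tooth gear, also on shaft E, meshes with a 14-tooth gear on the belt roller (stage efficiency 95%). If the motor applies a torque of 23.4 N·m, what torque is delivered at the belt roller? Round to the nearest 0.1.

229.2 N·m

belt 324/346 = 0.93642 → τ = 23.4·0.93642·0.91 = 19.94 N·m
gear mesh 112/14 = 8 → τ = 19.94·8·0.96 = 153.14 N·m
gear mesh 112/39 = 2.8718 → τ = 153.14·2.8718·0.96 = 422.19 N·m
chain 116/31 = 3.7419 → τ = 422.19·3.7419·0.96 = 1516.6 N·m
gear mesh 14/88 = 0.15909 → τ = 1516.6·0.15909·0.95 = 229.22 N·m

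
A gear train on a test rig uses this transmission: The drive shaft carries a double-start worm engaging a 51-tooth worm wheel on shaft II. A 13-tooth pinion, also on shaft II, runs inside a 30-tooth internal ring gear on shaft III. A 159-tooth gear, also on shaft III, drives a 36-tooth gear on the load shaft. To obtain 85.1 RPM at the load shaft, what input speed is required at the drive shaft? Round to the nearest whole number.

Overall ratio R = 25.5 × 2.3077 × 0.22642 = 13.324.
Required input speed = output speed × R = 85.1 × 13.324 = 1133.8 RPM.

1134 RPM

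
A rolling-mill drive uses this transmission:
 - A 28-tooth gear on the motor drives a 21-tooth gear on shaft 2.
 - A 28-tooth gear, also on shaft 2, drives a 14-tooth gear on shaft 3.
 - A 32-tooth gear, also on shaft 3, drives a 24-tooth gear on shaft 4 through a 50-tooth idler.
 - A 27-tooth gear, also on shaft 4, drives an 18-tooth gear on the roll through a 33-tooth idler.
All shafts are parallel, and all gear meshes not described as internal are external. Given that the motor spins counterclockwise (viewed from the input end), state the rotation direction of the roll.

counterclockwise

the motor → shaft 2: external mesh, 1 reversal → CW.
shaft 2 → shaft 3: external mesh, 1 reversal → CCW.
shaft 3 → shaft 4: driver → idler → driven is 2 external meshes, 2 reversals → CCW.
shaft 4 → the roll: driver → idler → driven is 2 external meshes, 2 reversals → CCW.
6 reversals in total — an even number — so the roll turns the same way as the motor.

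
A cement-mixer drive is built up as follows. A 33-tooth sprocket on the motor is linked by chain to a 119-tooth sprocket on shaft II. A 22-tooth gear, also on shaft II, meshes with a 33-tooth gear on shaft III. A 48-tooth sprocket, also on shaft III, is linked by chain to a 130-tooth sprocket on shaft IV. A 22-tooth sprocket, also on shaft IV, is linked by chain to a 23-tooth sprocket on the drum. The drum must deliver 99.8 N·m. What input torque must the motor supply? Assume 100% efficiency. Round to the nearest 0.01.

6.52 N·m

Overall ratio R = 3.6061 × 1.5 × 2.7083 × 1.0455 = 15.316.
Input torque = output torque / R = 99.8 / 15.316 = 6.5163 N·m.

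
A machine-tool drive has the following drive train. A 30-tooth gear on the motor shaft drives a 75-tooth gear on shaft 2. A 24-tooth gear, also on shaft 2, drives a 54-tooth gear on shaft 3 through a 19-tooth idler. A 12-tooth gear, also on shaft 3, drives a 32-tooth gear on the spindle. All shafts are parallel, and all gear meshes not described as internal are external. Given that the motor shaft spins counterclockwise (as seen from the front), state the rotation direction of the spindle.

counterclockwise

the motor shaft → shaft 2: external mesh, 1 reversal → CW.
shaft 2 → shaft 3: driver → idler → driven is 2 external meshes, 2 reversals → CW.
shaft 3 → the spindle: external mesh, 1 reversal → CCW.
4 reversals in total — an even number — so the spindle turns the same way as the motor shaft.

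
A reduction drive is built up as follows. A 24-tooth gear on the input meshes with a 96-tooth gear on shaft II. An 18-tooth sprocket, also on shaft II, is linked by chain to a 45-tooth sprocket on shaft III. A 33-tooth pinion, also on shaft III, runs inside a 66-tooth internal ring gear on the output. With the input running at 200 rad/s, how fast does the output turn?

10 rad/s

the input → shaft II (gear mesh, 96/24): 200 ÷ 4 = 50 rad/s
shaft II → shaft III (chain, 45/18): 50 ÷ 2.5 = 20 rad/s
shaft III → the output (internal gear, 66/33): 20 ÷ 2 = 10 rad/s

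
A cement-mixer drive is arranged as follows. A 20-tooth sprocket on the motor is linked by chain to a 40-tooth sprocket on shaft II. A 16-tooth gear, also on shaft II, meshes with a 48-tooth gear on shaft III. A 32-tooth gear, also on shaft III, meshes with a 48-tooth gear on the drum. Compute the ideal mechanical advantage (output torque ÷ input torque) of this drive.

Each stage contributes driven/driver: chain 40/20 = 2, gear mesh 48/16 = 3, gear mesh 48/32 = 1.5.
Overall: 2 × 3 × 1.5 = 9.

9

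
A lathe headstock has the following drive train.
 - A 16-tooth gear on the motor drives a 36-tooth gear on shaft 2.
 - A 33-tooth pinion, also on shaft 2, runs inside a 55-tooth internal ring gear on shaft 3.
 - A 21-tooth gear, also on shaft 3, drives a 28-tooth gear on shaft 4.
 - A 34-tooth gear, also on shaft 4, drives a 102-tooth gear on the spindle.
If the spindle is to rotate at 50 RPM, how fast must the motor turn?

750 RPM

Overall ratio R = 2.25 × 1.6667 × 1.3333 × 3 = 15.
Required input speed = output speed × R = 50 × 15 = 750 RPM.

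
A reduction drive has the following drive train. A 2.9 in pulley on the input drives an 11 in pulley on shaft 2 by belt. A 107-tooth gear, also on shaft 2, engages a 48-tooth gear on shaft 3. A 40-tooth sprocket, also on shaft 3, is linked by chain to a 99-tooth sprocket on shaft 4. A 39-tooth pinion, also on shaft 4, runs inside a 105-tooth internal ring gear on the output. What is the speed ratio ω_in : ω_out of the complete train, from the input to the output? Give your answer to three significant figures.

Each stage contributes driven/driver: belt 11/2.9 = 3.7931, gear mesh 48/107 = 0.4486, chain 99/40 = 2.475, internal gear 105/39 = 2.6923.
Overall: 3.7931 × 0.4486 × 2.475 × 2.6923 = 11.338.

11.3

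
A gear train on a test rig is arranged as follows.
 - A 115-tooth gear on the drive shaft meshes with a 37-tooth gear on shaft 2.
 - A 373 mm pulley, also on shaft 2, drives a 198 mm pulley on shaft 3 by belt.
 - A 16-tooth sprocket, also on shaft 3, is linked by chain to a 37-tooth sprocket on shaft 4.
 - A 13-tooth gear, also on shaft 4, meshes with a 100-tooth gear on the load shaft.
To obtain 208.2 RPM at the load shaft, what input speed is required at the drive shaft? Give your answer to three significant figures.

Overall ratio R = 0.32174 × 0.53083 × 2.3125 × 7.6923 = 3.0381.
Required input speed = output speed × R = 208.2 × 3.0381 = 632.53 RPM.

633 RPM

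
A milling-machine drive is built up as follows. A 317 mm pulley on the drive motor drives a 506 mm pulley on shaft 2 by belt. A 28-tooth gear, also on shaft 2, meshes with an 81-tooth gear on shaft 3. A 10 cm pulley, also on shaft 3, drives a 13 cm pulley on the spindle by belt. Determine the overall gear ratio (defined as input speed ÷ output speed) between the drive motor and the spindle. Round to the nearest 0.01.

6.00

Each stage contributes driven/driver: belt 506/317 = 1.5962, gear mesh 81/28 = 2.8929, belt 13/10 = 1.3.
Overall: 1.5962 × 2.8929 × 1.3 = 6.0029.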